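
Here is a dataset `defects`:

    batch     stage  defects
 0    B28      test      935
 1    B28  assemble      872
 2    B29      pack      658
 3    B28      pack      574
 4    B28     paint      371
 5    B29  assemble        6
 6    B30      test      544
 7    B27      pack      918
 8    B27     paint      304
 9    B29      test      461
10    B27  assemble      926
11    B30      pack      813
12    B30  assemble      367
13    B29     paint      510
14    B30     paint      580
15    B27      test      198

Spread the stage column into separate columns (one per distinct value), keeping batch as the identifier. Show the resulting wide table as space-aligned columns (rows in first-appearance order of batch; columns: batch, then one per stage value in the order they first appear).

Columns: batch plus the 4 distinct stage values (test, assemble, pack, paint).
For example, row B28 column test takes defects=935 from the long row (B28, test).

batch  test  assemble  pack  paint
B28    935   872       574   371  
B29    461   6         658   510  
B30    544   367       813   580  
B27    198   926       918   304  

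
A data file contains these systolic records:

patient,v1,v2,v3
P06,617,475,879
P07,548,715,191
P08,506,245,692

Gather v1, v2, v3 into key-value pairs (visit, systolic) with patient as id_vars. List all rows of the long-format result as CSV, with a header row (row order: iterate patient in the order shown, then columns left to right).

Each (patient, column) pair becomes one row: 3 × 3 = 9 rows.
For example, (P06, v1) → systolic=617.

patient,visit,systolic
P06,v1,617
P06,v2,475
P06,v3,879
P07,v1,548
P07,v2,715
P07,v3,191
P08,v1,506
P08,v2,245
P08,v3,692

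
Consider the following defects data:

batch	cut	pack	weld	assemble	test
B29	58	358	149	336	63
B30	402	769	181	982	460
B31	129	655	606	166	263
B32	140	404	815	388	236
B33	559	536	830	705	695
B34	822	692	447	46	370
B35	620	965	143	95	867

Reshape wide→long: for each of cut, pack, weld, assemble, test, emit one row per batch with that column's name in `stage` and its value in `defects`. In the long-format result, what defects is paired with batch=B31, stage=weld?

Unpivoting turns each (batch, wide-column) pair into one long row.
The wide cell at row B31, column weld holds 606, so the long row (B31, weld) has defects=606.

606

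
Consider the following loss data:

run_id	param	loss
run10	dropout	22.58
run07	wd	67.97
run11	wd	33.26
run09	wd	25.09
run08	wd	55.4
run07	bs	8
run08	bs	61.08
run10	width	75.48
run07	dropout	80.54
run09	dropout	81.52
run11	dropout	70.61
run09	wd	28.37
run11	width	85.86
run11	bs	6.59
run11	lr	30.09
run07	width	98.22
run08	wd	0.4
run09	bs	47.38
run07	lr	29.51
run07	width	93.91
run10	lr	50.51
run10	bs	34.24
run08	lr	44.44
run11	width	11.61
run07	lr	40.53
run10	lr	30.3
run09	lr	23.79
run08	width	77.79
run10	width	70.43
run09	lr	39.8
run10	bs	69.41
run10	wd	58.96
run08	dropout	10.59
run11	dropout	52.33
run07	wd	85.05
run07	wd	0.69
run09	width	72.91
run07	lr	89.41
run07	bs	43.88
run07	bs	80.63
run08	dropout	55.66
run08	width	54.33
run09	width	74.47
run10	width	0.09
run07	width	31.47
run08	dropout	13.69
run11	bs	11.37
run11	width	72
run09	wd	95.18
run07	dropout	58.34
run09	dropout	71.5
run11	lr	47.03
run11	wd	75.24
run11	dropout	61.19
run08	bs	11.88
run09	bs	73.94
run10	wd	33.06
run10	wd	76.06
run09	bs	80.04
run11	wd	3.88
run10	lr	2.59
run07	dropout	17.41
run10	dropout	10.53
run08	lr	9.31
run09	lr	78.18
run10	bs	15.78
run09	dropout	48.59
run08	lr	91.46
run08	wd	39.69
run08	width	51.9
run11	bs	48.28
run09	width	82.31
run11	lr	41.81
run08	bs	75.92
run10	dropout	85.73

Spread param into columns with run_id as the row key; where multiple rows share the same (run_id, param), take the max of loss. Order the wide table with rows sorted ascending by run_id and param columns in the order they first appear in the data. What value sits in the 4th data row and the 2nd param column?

76.06

With rows sorted ascending by run_id, row 4 is run_id=run10. param columns in first-appearance order: dropout, wd, bs, width, lr; column 2 is wd.
Long rows with run_id=run10, param=wd: max(58.96, 33.06, 76.06) = 76.06.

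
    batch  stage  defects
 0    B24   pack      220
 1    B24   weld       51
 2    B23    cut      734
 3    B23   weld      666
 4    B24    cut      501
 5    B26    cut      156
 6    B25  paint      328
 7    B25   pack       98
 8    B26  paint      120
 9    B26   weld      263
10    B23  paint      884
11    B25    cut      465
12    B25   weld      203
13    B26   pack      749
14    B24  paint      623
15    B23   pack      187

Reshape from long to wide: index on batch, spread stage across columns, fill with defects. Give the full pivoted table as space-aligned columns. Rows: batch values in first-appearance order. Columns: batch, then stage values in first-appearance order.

batch  pack  weld  cut  paint
B24    220   51    501  623  
B23    187   666   734  884  
B26    749   263   156  120  
B25    98    203   465  328  

Columns: batch plus the 4 distinct stage values (pack, weld, cut, paint).
For example, row B24 column pack takes defects=220 from the long row (B24, pack).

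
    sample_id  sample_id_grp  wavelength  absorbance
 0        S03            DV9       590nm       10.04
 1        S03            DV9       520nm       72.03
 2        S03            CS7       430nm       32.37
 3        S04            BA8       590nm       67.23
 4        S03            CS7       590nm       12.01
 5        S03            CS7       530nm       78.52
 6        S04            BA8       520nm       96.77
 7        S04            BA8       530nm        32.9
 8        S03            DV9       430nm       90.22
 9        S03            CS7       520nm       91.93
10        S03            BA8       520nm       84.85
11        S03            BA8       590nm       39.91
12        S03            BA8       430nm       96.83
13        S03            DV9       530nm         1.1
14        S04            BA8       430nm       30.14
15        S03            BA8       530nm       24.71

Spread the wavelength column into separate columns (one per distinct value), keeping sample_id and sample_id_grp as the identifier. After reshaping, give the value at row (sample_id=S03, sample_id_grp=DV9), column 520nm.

72.03

Wide layout: rows indexed by sample_id and sample_id_grp, columns are the 4 distinct wavelength values (590nm, 520nm, 430nm, 530nm).
Cell (sample_id=S03, sample_id_grp=DV9, wavelength=520nm) draws from the long row where sample_id=S03, sample_id_grp=DV9 and wavelength=520nm, which has absorbance=72.03.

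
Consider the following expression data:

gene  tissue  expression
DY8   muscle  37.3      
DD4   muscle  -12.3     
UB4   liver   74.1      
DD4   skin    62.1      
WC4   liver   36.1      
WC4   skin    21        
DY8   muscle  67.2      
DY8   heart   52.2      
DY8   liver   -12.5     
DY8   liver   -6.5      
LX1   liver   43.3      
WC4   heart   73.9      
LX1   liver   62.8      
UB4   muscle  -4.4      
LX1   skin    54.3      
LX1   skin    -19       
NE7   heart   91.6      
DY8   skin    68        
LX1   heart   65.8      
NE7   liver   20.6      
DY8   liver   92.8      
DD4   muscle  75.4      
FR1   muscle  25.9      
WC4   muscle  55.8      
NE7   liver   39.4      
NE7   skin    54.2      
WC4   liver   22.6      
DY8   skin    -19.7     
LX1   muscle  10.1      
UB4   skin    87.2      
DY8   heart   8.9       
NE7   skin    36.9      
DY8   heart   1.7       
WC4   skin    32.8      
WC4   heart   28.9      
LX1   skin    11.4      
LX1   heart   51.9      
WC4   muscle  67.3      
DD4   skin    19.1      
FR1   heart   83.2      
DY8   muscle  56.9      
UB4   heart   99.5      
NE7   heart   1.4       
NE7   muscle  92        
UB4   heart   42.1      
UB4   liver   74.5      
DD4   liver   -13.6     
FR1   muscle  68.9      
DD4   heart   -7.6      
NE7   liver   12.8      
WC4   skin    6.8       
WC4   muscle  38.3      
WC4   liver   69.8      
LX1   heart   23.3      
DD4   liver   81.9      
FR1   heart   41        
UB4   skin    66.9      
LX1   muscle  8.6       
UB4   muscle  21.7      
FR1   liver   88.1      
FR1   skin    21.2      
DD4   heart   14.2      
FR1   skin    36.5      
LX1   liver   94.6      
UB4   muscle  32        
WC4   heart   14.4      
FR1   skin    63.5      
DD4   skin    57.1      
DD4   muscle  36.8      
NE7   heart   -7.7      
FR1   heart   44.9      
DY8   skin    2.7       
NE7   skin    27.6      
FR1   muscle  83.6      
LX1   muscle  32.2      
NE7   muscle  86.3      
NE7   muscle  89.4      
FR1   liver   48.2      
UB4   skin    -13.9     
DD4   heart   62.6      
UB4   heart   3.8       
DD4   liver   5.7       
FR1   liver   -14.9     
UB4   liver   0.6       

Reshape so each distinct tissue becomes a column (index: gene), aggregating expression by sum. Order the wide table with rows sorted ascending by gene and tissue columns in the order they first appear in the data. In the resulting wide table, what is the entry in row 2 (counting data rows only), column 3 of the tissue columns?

With rows sorted ascending by gene, row 2 is gene=DY8. tissue columns in first-appearance order: muscle, liver, skin, heart; column 3 is skin.
Long rows with gene=DY8, tissue=skin: 68 + -19.7 + 2.7 = 51.

51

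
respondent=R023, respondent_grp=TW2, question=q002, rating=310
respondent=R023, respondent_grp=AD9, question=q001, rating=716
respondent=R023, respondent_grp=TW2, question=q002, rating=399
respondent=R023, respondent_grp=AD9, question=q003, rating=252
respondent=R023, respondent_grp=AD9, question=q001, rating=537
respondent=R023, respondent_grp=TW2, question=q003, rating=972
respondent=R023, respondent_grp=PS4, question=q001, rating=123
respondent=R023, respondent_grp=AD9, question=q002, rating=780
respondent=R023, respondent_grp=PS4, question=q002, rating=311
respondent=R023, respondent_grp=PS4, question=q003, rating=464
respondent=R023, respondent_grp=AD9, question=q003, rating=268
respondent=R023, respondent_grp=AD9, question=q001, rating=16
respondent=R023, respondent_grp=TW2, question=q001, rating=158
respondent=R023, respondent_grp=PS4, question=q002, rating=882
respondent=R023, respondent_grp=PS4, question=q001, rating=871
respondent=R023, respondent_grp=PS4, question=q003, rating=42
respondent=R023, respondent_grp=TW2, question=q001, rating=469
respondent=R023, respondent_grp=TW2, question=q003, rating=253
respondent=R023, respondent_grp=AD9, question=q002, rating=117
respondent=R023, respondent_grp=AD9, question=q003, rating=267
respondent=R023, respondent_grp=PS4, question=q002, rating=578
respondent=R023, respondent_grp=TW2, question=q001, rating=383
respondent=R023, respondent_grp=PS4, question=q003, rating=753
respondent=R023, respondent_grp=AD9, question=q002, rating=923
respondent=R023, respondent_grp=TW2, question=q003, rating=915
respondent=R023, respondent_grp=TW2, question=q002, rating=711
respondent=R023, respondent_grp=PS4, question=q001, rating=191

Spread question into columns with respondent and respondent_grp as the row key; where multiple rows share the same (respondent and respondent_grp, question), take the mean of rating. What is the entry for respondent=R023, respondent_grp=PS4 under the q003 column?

419.67

Rows with respondent=R023, respondent_grp=PS4 and question=q003: rating values are 464, 42, 753.
(464 + 42 + 753) / 3 = 419.67.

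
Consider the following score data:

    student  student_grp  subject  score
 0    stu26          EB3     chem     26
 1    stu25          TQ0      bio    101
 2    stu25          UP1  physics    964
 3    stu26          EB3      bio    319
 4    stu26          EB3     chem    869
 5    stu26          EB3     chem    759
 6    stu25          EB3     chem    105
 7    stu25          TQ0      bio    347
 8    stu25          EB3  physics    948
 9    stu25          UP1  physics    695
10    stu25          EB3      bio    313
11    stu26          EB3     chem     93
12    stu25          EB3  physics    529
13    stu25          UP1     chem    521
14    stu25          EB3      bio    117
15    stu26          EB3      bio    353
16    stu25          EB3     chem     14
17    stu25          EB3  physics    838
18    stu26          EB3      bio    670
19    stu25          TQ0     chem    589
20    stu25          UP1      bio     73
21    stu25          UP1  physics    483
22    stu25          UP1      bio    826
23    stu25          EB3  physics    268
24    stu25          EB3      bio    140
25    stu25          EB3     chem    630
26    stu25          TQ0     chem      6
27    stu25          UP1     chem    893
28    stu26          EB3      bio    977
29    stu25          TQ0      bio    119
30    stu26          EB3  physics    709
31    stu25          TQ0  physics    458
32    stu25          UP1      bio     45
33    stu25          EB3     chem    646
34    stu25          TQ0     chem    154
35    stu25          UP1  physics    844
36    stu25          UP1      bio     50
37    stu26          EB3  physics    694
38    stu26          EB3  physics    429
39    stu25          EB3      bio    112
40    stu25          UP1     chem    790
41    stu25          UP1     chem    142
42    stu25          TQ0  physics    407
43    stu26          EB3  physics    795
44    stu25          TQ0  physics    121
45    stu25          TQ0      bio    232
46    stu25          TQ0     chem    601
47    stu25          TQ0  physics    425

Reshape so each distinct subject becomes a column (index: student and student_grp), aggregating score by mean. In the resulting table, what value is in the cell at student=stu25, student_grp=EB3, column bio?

Rows with student=stu25, student_grp=EB3 and subject=bio: score values are 313, 117, 140, 112.
(313 + 117 + 140 + 112) / 4 = 170.50.

170.50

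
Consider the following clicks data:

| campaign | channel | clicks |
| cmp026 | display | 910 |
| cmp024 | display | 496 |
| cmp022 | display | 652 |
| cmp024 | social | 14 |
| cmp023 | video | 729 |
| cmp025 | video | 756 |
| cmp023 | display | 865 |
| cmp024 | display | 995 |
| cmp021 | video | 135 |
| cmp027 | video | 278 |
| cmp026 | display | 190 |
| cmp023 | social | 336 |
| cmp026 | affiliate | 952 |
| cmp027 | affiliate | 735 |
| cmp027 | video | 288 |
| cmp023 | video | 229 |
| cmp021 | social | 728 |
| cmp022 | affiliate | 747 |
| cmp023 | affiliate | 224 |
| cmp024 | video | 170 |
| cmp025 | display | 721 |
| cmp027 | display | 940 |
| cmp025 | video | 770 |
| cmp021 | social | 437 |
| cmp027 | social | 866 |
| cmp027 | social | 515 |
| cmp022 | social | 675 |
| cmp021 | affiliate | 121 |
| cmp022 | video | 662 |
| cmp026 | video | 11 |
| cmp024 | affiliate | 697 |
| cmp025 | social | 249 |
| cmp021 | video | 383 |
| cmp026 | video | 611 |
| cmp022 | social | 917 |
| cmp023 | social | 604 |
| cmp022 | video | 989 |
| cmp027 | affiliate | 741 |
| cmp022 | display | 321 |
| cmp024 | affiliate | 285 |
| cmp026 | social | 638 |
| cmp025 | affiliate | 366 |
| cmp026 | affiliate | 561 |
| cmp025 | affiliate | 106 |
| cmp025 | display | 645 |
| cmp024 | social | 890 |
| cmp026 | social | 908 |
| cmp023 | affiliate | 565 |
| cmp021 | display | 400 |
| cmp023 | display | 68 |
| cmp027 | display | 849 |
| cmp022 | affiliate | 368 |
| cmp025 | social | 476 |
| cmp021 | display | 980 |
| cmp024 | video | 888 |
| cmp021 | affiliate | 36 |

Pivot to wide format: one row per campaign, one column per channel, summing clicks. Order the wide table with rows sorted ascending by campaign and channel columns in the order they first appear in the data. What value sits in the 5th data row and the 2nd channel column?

725

With rows sorted ascending by campaign, row 5 is campaign=cmp025. channel columns in first-appearance order: display, social, video, affiliate; column 2 is social.
Long rows with campaign=cmp025, channel=social: 249 + 476 = 725.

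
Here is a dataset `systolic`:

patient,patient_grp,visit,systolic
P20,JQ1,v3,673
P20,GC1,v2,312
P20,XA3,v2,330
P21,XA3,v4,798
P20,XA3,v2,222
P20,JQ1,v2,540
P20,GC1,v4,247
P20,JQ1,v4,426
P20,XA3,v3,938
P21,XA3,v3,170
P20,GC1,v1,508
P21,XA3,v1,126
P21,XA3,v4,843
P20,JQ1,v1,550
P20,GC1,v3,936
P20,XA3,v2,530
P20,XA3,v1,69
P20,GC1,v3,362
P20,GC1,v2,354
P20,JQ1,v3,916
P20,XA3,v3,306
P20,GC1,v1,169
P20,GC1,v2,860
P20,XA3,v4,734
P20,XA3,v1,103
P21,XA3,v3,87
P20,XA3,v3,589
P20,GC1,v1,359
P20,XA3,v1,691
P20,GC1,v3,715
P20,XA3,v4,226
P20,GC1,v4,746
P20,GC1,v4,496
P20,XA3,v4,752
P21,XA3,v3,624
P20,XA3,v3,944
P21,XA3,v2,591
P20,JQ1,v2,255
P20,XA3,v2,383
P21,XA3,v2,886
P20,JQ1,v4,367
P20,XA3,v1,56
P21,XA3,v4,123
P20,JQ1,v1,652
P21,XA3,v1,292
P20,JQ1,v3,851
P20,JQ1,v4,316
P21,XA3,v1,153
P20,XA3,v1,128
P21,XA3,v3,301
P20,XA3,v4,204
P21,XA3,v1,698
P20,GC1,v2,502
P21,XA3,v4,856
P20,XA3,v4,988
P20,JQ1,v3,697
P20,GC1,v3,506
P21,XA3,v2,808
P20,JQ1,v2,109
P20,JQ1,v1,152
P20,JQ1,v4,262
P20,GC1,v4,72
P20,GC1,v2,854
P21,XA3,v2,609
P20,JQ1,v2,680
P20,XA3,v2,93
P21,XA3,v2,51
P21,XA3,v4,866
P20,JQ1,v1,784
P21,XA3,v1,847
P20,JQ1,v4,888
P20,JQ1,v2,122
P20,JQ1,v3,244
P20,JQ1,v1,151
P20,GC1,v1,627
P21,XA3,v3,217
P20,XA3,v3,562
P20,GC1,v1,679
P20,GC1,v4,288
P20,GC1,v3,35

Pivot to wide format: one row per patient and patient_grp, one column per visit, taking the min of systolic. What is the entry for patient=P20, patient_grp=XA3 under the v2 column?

Rows with patient=P20, patient_grp=XA3 and visit=v2: systolic values are 330, 222, 530, 383, 93.
min(330, 222, 530, 383, 93) = 93.

93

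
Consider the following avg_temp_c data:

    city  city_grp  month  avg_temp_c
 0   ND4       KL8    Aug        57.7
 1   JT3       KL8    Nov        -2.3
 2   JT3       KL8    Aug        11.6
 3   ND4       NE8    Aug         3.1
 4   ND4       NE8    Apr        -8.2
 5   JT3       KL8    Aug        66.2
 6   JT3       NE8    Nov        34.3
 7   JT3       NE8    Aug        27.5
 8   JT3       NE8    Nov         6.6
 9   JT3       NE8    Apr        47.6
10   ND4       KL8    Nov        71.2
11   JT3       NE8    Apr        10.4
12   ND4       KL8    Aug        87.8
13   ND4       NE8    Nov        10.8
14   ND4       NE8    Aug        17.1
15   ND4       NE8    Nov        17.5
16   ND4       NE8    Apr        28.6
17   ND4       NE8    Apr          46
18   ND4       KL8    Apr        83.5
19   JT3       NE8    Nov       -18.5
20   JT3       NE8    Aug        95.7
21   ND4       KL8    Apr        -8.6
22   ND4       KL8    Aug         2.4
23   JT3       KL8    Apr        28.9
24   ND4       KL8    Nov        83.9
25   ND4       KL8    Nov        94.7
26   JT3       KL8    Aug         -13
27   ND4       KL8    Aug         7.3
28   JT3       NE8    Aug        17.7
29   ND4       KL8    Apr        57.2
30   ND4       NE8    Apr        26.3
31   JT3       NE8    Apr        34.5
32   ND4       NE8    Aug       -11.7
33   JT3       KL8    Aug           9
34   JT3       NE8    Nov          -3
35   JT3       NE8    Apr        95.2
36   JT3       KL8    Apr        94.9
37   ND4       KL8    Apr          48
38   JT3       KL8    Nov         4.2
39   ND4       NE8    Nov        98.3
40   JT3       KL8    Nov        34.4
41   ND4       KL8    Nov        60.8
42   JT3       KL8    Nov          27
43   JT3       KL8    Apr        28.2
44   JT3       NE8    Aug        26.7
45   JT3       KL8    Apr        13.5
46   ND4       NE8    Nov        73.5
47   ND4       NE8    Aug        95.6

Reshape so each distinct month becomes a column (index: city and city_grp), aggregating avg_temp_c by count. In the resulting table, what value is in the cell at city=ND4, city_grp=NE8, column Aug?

4

Rows with city=ND4, city_grp=NE8 and month=Aug: avg_temp_c values are 3.1, 17.1, -11.7, 95.6.
4 rows match — count = 4.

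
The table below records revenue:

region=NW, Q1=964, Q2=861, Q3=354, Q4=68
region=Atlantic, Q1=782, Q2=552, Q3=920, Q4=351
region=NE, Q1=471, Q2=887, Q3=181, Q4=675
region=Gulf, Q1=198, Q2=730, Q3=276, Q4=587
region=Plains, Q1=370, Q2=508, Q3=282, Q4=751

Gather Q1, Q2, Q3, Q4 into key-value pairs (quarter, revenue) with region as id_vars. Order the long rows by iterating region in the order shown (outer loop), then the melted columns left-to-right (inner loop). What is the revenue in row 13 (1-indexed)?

20 rows total (5 × 4). Row 13: index ⌊(13-1)/4⌋ = 3 into region → Gulf; (13-1) mod 4 = 0 into the melted columns → Q1.
So row 13 is (Gulf, Q1, 198); revenue = 198.

198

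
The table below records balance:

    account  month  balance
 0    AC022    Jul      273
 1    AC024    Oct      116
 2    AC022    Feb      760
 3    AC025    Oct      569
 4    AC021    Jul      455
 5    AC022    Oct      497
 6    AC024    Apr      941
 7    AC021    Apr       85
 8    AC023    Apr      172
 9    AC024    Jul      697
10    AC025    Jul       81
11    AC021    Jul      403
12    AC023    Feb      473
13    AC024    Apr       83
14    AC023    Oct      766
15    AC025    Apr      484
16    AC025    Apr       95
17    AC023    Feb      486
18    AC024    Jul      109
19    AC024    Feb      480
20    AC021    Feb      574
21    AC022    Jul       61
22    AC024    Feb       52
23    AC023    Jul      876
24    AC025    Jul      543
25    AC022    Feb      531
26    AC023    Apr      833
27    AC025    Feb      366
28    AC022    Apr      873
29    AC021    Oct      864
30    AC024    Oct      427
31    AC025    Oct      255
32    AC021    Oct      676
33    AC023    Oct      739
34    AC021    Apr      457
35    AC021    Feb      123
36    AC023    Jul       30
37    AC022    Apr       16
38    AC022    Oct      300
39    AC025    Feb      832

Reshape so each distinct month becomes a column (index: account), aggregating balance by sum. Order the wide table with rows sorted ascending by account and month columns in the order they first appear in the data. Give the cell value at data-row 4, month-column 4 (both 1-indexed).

With rows sorted ascending by account, row 4 is account=AC024. month columns in first-appearance order: Jul, Oct, Feb, Apr; column 4 is Apr.
Long rows with account=AC024, month=Apr: 941 + 83 = 1024.

1024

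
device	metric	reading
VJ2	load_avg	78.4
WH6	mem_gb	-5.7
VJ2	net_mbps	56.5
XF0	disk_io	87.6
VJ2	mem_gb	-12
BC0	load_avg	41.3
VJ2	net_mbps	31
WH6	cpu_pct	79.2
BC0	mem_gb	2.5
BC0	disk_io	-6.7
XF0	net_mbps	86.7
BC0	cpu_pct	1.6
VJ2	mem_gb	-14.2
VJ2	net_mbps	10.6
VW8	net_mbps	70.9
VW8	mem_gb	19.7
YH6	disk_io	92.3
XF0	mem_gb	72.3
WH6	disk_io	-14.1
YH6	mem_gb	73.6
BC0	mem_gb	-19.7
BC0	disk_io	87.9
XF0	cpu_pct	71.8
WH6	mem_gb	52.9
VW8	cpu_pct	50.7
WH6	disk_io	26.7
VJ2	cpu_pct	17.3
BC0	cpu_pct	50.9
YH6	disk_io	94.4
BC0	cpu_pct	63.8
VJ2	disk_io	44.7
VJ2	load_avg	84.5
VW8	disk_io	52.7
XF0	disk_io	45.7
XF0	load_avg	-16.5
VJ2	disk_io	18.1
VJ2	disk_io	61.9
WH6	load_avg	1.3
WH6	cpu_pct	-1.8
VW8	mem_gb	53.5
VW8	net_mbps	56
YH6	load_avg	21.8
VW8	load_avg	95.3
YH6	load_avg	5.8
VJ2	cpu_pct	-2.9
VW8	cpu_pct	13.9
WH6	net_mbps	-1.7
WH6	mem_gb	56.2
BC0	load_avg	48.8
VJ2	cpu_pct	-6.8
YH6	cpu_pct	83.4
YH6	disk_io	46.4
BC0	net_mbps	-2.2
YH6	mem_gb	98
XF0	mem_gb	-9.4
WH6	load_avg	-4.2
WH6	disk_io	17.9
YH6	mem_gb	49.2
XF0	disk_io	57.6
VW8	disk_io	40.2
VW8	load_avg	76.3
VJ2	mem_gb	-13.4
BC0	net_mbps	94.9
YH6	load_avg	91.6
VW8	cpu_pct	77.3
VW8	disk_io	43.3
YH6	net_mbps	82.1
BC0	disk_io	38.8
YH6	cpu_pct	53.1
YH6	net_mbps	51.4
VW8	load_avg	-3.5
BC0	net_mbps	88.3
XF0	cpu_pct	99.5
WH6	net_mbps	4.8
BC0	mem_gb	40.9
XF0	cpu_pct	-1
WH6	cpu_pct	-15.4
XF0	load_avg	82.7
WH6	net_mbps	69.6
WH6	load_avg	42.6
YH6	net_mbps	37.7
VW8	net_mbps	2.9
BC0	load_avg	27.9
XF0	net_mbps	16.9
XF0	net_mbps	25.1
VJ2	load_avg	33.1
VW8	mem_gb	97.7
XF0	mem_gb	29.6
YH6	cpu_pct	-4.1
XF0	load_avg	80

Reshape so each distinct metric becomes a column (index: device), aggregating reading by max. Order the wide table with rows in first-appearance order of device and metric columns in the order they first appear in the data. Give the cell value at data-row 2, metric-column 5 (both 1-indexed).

79.2

With rows in first-appearance order of device, row 2 is device=WH6. metric columns in first-appearance order: load_avg, mem_gb, net_mbps, disk_io, cpu_pct; column 5 is cpu_pct.
Long rows with device=WH6, metric=cpu_pct: max(79.2, -1.8, -15.4) = 79.2.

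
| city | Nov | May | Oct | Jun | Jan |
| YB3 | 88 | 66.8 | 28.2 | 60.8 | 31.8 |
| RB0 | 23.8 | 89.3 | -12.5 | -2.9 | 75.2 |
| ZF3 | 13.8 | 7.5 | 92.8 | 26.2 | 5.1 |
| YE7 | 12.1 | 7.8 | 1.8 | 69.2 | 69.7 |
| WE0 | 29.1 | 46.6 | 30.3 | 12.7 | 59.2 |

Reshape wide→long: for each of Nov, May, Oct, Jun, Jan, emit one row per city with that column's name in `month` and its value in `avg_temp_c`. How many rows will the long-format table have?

25

5 city values × 5 melted columns = 25 rows.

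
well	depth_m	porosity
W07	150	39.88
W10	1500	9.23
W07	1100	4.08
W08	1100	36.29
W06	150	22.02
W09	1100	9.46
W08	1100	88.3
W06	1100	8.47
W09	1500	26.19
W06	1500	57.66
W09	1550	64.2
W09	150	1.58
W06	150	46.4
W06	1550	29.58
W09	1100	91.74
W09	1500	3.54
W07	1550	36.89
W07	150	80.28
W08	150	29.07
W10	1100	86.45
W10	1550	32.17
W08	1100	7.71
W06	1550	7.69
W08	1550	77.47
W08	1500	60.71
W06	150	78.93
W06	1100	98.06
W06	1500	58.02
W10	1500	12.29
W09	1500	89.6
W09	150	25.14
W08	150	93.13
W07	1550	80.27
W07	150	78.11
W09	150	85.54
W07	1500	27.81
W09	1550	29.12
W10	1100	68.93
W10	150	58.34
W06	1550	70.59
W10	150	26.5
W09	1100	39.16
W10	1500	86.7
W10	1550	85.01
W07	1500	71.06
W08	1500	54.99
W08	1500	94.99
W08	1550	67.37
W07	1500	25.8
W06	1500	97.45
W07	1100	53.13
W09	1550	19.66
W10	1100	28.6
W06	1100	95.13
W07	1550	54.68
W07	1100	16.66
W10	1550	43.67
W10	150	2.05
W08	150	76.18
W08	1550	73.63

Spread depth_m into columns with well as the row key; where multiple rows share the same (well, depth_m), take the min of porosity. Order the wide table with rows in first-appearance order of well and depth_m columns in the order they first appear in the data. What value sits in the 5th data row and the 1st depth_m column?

With rows in first-appearance order of well, row 5 is well=W09. depth_m columns in first-appearance order: 150, 1500, 1100, 1550; column 1 is 150.
Long rows with well=W09, depth_m=150: min(1.58, 25.14, 85.54) = 1.58.

1.58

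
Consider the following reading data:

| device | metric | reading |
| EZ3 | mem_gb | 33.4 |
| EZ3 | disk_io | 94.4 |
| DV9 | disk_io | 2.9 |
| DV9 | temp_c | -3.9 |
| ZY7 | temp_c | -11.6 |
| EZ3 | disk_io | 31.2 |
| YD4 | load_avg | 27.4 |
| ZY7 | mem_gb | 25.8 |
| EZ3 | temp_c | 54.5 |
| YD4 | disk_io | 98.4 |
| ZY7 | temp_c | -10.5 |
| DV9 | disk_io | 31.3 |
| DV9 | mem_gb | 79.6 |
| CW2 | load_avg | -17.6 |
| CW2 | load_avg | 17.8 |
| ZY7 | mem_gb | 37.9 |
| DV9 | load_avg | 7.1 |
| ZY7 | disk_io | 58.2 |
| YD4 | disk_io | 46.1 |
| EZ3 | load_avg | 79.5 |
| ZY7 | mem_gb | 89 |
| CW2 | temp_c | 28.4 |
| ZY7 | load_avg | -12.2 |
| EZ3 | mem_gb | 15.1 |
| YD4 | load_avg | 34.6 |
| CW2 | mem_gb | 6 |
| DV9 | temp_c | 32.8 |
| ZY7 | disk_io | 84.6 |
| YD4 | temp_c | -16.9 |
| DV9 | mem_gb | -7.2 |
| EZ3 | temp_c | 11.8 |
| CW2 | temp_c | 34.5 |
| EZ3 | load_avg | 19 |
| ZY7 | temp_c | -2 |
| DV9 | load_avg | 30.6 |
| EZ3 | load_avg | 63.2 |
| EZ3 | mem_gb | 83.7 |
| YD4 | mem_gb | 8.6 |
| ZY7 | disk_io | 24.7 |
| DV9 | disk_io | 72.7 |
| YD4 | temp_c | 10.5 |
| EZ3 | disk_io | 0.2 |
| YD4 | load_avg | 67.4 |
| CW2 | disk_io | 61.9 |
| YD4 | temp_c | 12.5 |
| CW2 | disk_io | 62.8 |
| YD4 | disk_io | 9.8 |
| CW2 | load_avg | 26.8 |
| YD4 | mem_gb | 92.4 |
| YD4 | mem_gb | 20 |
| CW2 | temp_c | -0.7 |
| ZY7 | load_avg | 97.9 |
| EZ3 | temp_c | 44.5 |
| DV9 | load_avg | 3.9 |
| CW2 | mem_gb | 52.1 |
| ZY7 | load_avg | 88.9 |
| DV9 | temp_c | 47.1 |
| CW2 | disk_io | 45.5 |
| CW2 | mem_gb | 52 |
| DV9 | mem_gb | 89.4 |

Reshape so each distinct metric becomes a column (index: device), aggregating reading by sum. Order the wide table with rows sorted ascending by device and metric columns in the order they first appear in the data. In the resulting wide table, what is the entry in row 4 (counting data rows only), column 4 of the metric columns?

129.4

With rows sorted ascending by device, row 4 is device=YD4. metric columns in first-appearance order: mem_gb, disk_io, temp_c, load_avg; column 4 is load_avg.
Long rows with device=YD4, metric=load_avg: 27.4 + 34.6 + 67.4 = 129.4.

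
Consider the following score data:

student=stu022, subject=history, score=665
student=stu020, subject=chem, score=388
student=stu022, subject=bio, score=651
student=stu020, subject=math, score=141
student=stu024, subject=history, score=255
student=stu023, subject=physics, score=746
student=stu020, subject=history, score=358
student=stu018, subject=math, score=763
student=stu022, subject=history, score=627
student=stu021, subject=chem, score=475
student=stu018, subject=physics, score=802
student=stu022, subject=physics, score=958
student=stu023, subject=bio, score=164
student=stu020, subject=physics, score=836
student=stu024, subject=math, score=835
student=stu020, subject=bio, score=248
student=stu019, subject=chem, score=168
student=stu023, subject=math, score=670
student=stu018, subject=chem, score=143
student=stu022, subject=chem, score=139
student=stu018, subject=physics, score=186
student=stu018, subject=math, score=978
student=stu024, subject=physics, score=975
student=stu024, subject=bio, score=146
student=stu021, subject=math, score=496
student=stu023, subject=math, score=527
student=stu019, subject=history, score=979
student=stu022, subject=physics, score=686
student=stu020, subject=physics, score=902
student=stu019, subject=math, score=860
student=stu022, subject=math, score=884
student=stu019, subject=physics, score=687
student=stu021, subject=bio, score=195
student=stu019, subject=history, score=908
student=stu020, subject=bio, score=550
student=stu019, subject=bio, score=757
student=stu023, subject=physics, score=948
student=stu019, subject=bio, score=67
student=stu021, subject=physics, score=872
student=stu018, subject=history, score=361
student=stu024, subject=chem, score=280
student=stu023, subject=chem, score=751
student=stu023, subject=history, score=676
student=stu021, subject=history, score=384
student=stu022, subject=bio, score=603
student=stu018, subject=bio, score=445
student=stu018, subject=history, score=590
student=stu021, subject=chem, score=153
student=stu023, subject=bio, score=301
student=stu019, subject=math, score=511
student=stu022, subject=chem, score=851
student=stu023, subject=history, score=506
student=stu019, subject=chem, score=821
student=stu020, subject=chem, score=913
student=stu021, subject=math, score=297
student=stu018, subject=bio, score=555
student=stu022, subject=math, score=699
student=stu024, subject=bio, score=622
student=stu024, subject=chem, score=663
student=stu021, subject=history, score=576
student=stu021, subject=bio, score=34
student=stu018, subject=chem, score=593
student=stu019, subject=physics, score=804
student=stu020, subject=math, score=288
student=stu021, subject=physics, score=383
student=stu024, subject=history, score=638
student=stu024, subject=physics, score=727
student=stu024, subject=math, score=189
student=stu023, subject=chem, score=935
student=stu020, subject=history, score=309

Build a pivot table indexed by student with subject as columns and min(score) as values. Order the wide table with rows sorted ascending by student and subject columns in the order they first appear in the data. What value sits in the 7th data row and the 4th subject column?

With rows sorted ascending by student, row 7 is student=stu024. subject columns in first-appearance order: history, chem, bio, math, physics; column 4 is math.
Long rows with student=stu024, subject=math: min(835, 189) = 189.

189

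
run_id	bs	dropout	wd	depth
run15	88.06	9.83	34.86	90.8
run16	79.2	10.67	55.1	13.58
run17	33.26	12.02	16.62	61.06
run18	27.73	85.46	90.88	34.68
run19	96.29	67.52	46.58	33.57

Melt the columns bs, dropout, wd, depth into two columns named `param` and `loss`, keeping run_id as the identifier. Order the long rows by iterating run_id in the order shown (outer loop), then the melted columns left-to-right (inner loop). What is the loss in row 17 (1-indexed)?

20 rows total (5 × 4). Row 17: index ⌊(17-1)/4⌋ = 4 into run_id → run19; (17-1) mod 4 = 0 into the melted columns → bs.
So row 17 is (run19, bs, 96.29); loss = 96.29.

96.29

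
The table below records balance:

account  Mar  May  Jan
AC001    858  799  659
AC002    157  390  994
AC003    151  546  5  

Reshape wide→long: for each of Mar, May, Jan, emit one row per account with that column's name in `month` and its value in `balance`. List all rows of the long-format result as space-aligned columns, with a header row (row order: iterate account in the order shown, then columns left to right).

account  month  balance
AC001    Mar    858    
AC001    May    799    
AC001    Jan    659    
AC002    Mar    157    
AC002    May    390    
AC002    Jan    994    
AC003    Mar    151    
AC003    May    546    
AC003    Jan    5      

Each (account, column) pair becomes one row: 3 × 3 = 9 rows.
For example, (AC001, Mar) → balance=858.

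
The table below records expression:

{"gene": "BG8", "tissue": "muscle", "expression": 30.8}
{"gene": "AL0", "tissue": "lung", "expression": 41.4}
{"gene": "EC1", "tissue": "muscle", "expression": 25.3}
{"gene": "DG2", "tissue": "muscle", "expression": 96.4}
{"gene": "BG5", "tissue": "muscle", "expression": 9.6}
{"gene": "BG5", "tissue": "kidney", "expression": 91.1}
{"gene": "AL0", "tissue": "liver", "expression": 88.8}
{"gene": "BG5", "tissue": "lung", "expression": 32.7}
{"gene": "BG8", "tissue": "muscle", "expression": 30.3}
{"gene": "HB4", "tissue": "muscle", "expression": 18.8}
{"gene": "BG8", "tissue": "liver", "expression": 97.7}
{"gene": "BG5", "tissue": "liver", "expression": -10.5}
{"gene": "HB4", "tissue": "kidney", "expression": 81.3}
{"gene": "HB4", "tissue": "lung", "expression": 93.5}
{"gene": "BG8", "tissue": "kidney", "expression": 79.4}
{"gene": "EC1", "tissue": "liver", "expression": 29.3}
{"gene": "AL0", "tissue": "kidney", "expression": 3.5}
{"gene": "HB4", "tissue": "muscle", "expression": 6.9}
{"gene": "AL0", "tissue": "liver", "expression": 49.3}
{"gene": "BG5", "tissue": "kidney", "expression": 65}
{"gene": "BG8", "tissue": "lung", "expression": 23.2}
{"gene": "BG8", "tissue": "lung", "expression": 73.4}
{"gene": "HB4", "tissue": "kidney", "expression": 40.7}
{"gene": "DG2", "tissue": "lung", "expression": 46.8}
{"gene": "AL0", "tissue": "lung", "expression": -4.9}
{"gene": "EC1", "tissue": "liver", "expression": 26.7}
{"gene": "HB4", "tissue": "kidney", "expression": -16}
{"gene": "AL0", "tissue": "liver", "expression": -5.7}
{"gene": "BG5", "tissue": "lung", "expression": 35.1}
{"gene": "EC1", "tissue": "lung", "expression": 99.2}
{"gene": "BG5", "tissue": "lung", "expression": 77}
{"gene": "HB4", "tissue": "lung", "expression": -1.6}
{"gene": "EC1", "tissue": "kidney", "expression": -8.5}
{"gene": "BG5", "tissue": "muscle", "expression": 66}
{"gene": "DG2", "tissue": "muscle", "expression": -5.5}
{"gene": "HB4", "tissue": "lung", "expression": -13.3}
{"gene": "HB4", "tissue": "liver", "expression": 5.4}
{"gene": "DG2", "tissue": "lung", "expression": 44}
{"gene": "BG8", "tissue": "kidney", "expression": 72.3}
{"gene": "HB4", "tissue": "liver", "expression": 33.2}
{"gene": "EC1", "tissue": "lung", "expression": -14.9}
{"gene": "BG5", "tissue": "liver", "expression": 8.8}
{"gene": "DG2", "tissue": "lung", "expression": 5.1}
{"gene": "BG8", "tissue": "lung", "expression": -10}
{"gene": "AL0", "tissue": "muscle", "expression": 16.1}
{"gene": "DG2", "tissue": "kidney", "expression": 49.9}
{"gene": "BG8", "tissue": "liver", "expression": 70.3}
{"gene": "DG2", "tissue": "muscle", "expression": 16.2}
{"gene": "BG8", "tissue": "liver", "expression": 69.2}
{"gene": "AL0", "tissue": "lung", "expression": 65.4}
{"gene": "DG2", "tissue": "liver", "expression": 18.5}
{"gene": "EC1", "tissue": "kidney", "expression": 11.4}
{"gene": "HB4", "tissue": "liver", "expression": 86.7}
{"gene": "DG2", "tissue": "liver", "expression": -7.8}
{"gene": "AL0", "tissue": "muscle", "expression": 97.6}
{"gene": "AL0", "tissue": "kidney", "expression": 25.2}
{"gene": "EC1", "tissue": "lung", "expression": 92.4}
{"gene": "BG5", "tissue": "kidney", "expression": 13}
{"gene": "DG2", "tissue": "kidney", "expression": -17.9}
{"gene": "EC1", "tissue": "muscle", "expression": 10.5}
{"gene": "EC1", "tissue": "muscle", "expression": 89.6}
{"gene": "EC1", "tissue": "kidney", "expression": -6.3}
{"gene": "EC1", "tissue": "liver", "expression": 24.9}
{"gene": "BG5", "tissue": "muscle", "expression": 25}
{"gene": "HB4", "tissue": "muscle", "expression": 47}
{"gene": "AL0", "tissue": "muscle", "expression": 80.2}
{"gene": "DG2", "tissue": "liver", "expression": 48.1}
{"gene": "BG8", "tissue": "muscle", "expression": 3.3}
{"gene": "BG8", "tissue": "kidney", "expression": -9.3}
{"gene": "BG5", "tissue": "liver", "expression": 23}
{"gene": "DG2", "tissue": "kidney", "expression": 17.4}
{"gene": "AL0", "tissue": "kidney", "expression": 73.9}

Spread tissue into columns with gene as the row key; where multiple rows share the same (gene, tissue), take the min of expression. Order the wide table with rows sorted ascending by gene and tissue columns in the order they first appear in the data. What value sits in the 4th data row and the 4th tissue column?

-7.8

With rows sorted ascending by gene, row 4 is gene=DG2. tissue columns in first-appearance order: muscle, lung, kidney, liver; column 4 is liver.
Long rows with gene=DG2, tissue=liver: min(18.5, -7.8, 48.1) = -7.8.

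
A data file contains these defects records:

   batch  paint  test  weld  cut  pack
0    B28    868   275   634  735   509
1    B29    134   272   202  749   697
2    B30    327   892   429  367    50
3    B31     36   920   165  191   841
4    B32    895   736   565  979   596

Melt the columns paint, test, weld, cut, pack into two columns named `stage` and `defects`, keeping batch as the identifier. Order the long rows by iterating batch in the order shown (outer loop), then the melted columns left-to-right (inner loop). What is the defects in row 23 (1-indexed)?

565

25 rows total (5 × 5). Row 23: index ⌊(23-1)/5⌋ = 4 into batch → B32; (23-1) mod 5 = 2 into the melted columns → weld.
So row 23 is (B32, weld, 565); defects = 565.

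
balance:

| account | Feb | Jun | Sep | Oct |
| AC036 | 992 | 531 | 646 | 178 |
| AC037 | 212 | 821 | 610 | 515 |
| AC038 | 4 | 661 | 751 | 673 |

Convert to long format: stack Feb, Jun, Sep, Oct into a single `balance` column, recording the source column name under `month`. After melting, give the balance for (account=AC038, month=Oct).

673

Unpivoting turns each (account, wide-column) pair into one long row.
The wide cell at row AC038, column Oct holds 673, so the long row (AC038, Oct) has balance=673.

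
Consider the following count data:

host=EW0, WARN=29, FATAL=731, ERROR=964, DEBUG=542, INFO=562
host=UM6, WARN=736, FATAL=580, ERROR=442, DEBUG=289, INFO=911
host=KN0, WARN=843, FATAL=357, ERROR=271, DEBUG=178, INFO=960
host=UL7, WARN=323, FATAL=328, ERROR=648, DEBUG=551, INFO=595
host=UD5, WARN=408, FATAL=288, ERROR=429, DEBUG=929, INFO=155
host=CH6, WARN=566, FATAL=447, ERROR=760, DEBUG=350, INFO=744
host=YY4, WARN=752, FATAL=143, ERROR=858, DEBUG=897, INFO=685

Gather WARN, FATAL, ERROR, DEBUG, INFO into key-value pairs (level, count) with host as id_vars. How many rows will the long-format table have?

35

7 host values × 5 melted columns = 35 rows.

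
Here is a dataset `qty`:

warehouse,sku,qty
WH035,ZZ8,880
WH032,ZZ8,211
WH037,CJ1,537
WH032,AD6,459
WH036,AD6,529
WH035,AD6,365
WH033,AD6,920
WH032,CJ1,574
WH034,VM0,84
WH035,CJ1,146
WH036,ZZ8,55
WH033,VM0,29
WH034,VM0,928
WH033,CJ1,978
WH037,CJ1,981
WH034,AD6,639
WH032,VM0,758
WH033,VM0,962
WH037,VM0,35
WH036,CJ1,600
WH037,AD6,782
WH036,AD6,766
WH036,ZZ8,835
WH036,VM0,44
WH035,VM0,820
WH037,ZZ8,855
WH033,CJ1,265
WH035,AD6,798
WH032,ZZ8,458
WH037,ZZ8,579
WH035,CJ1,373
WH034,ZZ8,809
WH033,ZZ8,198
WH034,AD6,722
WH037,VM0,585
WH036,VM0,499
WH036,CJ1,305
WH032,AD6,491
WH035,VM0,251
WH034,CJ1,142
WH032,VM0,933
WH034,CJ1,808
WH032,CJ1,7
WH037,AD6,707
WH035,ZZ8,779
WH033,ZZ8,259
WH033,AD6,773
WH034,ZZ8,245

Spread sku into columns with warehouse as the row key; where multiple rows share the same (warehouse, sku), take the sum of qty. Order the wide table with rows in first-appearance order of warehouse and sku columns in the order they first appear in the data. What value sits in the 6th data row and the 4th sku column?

With rows in first-appearance order of warehouse, row 6 is warehouse=WH034. sku columns in first-appearance order: ZZ8, CJ1, AD6, VM0; column 4 is VM0.
Long rows with warehouse=WH034, sku=VM0: 84 + 928 = 1012.

1012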